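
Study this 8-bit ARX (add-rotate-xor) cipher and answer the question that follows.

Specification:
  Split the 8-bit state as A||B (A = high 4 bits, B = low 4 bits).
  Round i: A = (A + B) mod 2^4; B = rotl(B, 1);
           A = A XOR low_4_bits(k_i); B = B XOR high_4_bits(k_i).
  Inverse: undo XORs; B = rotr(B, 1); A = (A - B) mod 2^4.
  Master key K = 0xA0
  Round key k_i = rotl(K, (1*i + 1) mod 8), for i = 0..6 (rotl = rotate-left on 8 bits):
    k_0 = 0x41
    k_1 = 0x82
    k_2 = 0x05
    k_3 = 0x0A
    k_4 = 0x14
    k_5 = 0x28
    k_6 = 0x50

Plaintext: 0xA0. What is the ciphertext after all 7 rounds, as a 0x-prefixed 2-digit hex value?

0xF5

s_0 = plaintext = 0xA0
s_1 = Round(s_0, k_0) = 0xB4
s_2 = Round(s_1, k_1) = 0xD0
s_3 = Round(s_2, k_2) = 0x80
s_4 = Round(s_3, k_3) = 0x20
s_5 = Round(s_4, k_4) = 0x61
s_6 = Round(s_5, k_5) = 0xF0
s_7 = Round(s_6, k_6) = 0xF5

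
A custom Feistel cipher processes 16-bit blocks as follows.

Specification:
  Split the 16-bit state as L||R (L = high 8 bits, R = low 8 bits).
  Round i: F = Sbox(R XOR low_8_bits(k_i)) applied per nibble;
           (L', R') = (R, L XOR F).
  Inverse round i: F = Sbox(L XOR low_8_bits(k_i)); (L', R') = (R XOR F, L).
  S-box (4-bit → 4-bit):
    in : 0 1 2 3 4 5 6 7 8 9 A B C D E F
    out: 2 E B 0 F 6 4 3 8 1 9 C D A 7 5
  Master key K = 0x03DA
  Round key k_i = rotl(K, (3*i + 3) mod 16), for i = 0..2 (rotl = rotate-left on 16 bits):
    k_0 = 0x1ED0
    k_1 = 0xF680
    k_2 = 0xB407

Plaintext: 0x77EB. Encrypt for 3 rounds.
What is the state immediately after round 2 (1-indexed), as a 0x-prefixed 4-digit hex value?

0x7BB7

s_0 = plaintext = 0x77EB
s_1 = Round(s_0, k_0) = 0xEB7B
s_2 = Round(s_1, k_1) = 0x7BB7
s_3 = Round(s_2, k_2) = 0xB7B9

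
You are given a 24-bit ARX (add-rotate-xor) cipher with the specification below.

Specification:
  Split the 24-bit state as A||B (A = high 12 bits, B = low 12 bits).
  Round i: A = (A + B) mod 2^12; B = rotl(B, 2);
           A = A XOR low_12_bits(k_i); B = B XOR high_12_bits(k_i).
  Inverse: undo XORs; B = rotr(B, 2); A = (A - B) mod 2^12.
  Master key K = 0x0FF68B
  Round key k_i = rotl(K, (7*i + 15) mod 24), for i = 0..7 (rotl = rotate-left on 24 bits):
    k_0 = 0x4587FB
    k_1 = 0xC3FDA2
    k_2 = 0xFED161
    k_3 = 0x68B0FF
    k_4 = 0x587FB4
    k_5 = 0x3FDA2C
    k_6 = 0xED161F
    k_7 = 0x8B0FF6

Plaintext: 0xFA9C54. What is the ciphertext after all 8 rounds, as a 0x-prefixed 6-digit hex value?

s_0 = plaintext = 0xFA9C54
s_1 = Round(s_0, k_0) = 0xC0650B
s_2 = Round(s_1, k_1) = 0xCB3812
s_3 = Round(s_2, k_2) = 0x5A4FA7
s_4 = Round(s_3, k_3) = 0x5B4814
s_5 = Round(s_4, k_4) = 0x27C5D5
s_6 = Round(s_5, k_5) = 0x27D4A8
s_7 = Round(s_6, k_6) = 0x13AC70
s_8 = Round(s_7, k_7) = 0x25C973

0x25C973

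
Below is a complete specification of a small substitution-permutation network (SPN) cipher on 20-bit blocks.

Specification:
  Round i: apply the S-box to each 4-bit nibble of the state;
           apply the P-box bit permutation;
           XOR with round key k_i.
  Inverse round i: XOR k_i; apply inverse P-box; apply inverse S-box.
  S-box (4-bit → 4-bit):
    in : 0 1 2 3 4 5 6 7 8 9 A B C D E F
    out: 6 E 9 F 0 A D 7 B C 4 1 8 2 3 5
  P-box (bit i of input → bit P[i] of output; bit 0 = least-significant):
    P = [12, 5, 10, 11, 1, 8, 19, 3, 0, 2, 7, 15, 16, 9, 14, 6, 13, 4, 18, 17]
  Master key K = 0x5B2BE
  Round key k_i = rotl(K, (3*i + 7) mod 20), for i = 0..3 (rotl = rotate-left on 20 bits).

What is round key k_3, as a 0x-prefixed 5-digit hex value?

K = 0x5B2BE
k_0 = rotl(K, (3*0+7) mod 20) = rotl(K, 7) = 0x95F2D
k_1 = rotl(K, (3*1+7) mod 20) = rotl(K, 10) = 0xAF96C
k_2 = rotl(K, (3*2+7) mod 20) = rotl(K, 13) = 0x7CB65
k_3 = rotl(K, (3*3+7) mod 20) = rotl(K, 16) = 0xE5B2B

0xE5B2B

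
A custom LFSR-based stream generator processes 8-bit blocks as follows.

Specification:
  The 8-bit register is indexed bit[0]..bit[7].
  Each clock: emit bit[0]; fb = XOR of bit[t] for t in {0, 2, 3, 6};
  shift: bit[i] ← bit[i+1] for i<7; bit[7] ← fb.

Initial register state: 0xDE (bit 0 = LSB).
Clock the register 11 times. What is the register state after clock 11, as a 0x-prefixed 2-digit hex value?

reg_0 = 0xDE
clock 1: out=0, reg = 0xEF
clock 2: out=1, reg = 0x77
clock 3: out=1, reg = 0xBB
clock 4: out=1, reg = 0x5D
clock 5: out=1, reg = 0x2E
clock 6: out=0, reg = 0x17
clock 7: out=1, reg = 0x0B
clock 8: out=1, reg = 0x05
clock 9: out=1, reg = 0x02
clock 10: out=0, reg = 0x01
clock 11: out=1, reg = 0x80

0x80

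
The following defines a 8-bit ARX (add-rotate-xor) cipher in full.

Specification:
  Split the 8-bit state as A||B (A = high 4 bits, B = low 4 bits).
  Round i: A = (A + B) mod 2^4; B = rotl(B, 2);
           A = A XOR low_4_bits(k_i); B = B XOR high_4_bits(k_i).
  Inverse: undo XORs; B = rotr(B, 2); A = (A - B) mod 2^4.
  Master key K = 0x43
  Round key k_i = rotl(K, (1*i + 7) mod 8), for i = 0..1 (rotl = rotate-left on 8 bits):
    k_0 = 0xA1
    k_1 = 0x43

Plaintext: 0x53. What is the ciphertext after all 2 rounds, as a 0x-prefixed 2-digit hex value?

s_0 = plaintext = 0x53
s_1 = Round(s_0, k_0) = 0x96
s_2 = Round(s_1, k_1) = 0xCD

0xCD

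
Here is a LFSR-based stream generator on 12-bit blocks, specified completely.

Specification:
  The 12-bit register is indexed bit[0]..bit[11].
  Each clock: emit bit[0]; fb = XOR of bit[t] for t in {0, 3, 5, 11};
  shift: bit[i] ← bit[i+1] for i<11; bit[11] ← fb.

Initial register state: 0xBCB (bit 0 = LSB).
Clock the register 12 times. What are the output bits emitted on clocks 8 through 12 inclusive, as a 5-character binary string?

11101

reg_0 = 0xBCB
clock 1: out=1, reg = 0xDE5
clock 2: out=1, reg = 0xEF2
clock 3: out=0, reg = 0x779
clock 4: out=1, reg = 0xBBC
clock 5: out=0, reg = 0xDDE
clock 6: out=0, reg = 0x6EF
clock 7: out=1, reg = 0xB77
clock 8: out=1, reg = 0xDBB
clock 9: out=1, reg = 0x6DD
clock 10: out=1, reg = 0x36E
clock 11: out=0, reg = 0x1B7
clock 12: out=1, reg = 0x0DB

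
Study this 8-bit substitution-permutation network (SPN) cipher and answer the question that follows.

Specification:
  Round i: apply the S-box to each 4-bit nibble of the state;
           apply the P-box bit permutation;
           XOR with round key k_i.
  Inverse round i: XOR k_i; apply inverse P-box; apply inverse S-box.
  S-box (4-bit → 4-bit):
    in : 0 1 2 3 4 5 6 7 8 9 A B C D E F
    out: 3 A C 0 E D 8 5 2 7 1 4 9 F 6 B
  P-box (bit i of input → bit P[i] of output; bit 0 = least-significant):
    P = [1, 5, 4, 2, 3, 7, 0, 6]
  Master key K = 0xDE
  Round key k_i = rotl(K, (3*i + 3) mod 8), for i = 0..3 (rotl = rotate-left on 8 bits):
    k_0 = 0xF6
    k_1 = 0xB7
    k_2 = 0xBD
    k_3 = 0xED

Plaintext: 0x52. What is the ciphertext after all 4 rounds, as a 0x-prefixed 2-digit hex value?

0x64

s_0 = plaintext = 0x52
s_1 = Round(s_0, k_0) = 0xAB
s_2 = Round(s_1, k_1) = 0xAF
s_3 = Round(s_2, k_2) = 0x93
s_4 = Round(s_3, k_3) = 0x64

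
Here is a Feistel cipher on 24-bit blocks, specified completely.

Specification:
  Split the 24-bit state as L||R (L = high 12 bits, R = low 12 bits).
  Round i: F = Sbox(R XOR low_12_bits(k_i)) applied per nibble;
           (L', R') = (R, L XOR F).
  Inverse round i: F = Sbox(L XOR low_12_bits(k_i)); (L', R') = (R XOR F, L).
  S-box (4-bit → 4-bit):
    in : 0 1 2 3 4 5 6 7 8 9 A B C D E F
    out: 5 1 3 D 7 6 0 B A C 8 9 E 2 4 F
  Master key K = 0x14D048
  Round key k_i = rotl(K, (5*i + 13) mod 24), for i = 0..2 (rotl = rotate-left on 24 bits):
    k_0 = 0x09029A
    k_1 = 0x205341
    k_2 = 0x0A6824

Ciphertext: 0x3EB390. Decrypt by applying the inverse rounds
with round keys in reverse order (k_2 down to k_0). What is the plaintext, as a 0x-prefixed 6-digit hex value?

s_0 = ciphertext = 0x3EB390
s_1 = InvRound(s_0, k_2) = 0xA7F3EB
s_2 = InvRound(s_1, k_1) = 0xF3FA7F
s_3 = InvRound(s_2, k_0) = 0x8F9F3F

0x8F9F3F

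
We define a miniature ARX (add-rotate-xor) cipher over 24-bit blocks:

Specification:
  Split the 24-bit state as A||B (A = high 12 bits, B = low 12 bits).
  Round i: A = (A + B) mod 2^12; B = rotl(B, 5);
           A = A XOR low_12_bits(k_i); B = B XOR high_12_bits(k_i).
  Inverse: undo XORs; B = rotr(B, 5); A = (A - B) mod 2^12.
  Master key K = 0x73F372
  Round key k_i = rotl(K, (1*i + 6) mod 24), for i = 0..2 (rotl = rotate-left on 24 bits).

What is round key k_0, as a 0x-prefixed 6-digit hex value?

K = 0x73F372
k_0 = rotl(K, (1*0+6) mod 24) = rotl(K, 6) = 0xFCDC9C

0xFCDC9C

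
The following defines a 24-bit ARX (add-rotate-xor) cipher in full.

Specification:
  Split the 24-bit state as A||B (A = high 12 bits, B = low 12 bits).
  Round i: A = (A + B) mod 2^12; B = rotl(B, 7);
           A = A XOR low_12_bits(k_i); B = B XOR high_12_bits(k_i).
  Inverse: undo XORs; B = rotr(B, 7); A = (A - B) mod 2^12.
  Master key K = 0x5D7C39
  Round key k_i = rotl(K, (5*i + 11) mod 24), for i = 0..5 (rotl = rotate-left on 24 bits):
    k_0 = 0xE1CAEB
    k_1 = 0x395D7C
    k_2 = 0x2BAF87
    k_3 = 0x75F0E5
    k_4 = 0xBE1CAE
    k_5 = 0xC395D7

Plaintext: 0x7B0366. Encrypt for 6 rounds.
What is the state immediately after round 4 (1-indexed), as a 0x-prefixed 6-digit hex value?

0x94EBBE

s_0 = plaintext = 0x7B0366
s_1 = Round(s_0, k_0) = 0x1FDD07
s_2 = Round(s_1, k_1) = 0x27807D
s_3 = Round(s_2, k_2) = 0xD72C39
s_4 = Round(s_3, k_3) = 0x94EBBE
s_5 = Round(s_4, k_4) = 0x9A24BC
s_6 = Round(s_5, k_5) = 0xB8921C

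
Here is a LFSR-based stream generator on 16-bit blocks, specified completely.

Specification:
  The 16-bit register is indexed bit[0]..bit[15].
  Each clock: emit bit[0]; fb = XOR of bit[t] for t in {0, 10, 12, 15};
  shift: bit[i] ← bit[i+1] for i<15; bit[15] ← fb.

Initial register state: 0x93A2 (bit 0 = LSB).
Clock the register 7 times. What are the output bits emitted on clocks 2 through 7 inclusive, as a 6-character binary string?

100010

reg_0 = 0x93A2
clock 1: out=0, reg = 0x49D1
clock 2: out=1, reg = 0xA4E8
clock 3: out=0, reg = 0x5274
clock 4: out=0, reg = 0xA93A
clock 5: out=0, reg = 0xD49D
clock 6: out=1, reg = 0x6A4E
clock 7: out=0, reg = 0x3527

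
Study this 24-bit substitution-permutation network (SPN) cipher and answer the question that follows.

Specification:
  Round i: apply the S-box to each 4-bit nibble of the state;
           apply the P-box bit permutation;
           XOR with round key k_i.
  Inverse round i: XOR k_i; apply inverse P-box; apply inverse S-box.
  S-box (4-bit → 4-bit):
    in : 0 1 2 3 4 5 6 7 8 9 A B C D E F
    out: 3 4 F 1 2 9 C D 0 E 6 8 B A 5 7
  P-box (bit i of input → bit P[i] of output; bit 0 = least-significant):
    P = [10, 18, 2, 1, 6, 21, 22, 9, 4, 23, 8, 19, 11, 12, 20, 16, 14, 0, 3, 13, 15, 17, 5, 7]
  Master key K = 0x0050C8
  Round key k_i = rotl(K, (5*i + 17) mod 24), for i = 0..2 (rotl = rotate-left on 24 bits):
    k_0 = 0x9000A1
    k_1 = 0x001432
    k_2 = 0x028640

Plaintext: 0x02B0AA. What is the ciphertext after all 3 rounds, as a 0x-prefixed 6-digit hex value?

s_0 = plaintext = 0x02B0AA
s_1 = Round(s_0, k_0) = 0x77E0BC
s_2 = Round(s_1, k_1) = 0x94FA88
s_3 = Round(s_2, k_2) = 0x909FE1

0x909FE1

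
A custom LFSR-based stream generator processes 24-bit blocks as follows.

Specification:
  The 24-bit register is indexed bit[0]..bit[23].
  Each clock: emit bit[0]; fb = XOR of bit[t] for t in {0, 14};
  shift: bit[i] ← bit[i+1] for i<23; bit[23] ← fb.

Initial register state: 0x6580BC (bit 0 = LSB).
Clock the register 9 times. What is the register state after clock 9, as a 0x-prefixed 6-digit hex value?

0x9532C0

reg_0 = 0x6580BC
clock 1: out=0, reg = 0x32C05E
clock 2: out=0, reg = 0x99602F
clock 3: out=1, reg = 0x4CB017
clock 4: out=1, reg = 0xA6580B
clock 5: out=1, reg = 0x532C05
clock 6: out=1, reg = 0xA99602
clock 7: out=0, reg = 0x54CB01
clock 8: out=1, reg = 0x2A6580
clock 9: out=0, reg = 0x9532C0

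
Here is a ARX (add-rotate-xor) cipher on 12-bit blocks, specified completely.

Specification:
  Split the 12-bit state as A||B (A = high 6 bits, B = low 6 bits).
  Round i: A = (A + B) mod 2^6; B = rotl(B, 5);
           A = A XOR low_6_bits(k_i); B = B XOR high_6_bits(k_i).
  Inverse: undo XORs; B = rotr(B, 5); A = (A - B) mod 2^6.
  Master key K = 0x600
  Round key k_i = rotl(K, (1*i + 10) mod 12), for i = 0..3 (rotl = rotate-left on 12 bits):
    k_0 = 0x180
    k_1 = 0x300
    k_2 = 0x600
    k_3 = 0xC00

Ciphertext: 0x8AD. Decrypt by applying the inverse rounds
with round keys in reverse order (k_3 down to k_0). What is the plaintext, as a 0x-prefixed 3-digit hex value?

0xA68

s_0 = ciphertext = 0x8AD
s_1 = InvRound(s_0, k_3) = 0xA3A
s_2 = InvRound(s_1, k_2) = 0x8C5
s_3 = InvRound(s_2, k_1) = 0x452
s_4 = InvRound(s_3, k_0) = 0xA68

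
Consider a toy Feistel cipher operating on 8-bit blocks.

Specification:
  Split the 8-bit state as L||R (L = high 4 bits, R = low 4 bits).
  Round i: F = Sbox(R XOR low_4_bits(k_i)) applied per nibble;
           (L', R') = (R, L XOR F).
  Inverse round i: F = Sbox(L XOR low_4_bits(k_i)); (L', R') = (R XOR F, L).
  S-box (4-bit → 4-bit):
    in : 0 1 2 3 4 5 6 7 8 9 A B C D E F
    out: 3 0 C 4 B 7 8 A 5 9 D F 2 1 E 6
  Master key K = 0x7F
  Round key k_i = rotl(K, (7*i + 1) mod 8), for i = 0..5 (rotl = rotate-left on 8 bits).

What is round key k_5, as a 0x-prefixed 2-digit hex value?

0xF7

K = 0x7F
k_0 = rotl(K, (7*0+1) mod 8) = rotl(K, 1) = 0xFE
k_1 = rotl(K, (7*1+1) mod 8) = rotl(K, 0) = 0x7F
k_2 = rotl(K, (7*2+1) mod 8) = rotl(K, 7) = 0xBF
k_3 = rotl(K, (7*3+1) mod 8) = rotl(K, 6) = 0xDF
k_4 = rotl(K, (7*4+1) mod 8) = rotl(K, 5) = 0xEF
k_5 = rotl(K, (7*5+1) mod 8) = rotl(K, 4) = 0xF7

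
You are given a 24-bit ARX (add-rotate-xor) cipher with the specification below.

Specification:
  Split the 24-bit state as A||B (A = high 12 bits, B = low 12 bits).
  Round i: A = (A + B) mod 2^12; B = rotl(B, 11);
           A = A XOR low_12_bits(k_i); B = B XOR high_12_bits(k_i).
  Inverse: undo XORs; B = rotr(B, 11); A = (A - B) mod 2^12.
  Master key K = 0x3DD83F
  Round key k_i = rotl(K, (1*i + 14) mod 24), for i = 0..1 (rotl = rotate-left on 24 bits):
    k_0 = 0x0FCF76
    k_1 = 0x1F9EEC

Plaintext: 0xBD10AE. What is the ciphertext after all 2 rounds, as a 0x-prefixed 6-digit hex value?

0xD589AC

s_0 = plaintext = 0xBD10AE
s_1 = Round(s_0, k_0) = 0x3090AB
s_2 = Round(s_1, k_1) = 0xD589AC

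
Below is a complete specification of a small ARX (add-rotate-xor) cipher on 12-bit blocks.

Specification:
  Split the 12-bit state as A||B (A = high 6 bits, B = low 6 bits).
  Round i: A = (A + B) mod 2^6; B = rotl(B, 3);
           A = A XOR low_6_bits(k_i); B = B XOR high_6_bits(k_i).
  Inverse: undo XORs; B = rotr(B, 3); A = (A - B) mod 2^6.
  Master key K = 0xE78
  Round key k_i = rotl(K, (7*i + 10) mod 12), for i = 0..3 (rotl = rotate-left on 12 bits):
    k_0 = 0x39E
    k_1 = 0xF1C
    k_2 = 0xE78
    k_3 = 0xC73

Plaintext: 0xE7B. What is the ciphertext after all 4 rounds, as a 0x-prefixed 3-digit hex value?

s_0 = plaintext = 0xE7B
s_1 = Round(s_0, k_0) = 0xA91
s_2 = Round(s_1, k_1) = 0x9F6
s_3 = Round(s_2, k_2) = 0x94F
s_4 = Round(s_3, k_3) = 0x1C8

0x1C8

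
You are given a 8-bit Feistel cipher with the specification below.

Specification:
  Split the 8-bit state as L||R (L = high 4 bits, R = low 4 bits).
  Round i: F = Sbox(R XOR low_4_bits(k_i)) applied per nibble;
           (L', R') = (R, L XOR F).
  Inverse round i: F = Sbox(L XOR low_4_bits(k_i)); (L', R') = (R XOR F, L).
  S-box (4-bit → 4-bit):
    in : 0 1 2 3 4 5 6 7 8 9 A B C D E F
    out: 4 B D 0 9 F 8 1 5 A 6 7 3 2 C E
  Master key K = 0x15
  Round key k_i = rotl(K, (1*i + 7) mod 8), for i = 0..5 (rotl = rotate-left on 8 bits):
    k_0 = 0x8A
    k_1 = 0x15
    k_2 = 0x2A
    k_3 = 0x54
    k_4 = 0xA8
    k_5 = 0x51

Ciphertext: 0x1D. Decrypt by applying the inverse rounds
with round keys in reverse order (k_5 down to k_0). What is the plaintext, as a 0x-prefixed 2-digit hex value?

0xDE

s_0 = ciphertext = 0x1D
s_1 = InvRound(s_0, k_5) = 0x91
s_2 = InvRound(s_1, k_4) = 0xA9
s_3 = InvRound(s_2, k_3) = 0x5A
s_4 = InvRound(s_3, k_2) = 0x45
s_5 = InvRound(s_4, k_1) = 0xE4
s_6 = InvRound(s_5, k_0) = 0xDE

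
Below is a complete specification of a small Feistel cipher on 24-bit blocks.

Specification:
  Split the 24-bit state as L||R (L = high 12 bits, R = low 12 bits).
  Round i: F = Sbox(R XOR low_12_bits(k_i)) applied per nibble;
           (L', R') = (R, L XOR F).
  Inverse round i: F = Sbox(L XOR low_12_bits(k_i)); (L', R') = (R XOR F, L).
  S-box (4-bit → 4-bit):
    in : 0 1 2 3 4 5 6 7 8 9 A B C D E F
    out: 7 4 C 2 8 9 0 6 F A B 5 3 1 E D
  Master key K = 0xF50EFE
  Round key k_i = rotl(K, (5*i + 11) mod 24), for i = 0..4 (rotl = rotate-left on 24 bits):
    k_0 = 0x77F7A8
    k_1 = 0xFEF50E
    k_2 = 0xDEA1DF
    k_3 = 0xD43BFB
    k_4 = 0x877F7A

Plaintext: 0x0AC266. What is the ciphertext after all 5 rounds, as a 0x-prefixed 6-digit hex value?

s_0 = plaintext = 0x0AC266
s_1 = Round(s_0, k_0) = 0x266992
s_2 = Round(s_1, k_1) = 0x9921C5
s_3 = Round(s_2, k_2) = 0x1C5ED9
s_4 = Round(s_3, k_3) = 0xED9809
s_5 = Round(s_4, k_4) = 0x8098BB

0x8098BB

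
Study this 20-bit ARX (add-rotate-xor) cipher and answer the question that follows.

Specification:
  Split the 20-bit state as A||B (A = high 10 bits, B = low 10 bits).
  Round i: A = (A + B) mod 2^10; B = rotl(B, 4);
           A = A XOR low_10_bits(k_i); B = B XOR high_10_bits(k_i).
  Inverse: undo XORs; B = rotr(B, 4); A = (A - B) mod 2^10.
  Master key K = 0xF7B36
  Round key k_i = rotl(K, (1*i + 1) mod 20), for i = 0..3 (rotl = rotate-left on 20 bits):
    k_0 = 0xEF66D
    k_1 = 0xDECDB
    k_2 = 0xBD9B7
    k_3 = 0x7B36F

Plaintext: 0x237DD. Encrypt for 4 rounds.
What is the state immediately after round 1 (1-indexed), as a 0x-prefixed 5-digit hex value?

0x81E62

s_0 = plaintext = 0x237DD
s_1 = Round(s_0, k_0) = 0x81E62
s_2 = Round(s_1, k_1) = 0x2C952
s_3 = Round(s_2, k_2) = 0xECFD3
s_4 = Round(s_3, k_3) = 0x3A4D3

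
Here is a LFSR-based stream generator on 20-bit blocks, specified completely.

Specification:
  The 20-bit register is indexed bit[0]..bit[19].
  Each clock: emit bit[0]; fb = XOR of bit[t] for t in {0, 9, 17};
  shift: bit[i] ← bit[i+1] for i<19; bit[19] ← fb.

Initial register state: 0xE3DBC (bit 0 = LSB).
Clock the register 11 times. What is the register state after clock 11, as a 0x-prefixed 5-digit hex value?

reg_0 = 0xE3DBC
clock 1: out=0, reg = 0xF1EDE
clock 2: out=0, reg = 0x78F6F
clock 3: out=1, reg = 0xBC7B7
clock 4: out=1, reg = 0xDE3DB
clock 5: out=1, reg = 0x6F1ED
clock 6: out=1, reg = 0x378F6
clock 7: out=0, reg = 0x9BC7B
clock 8: out=1, reg = 0xCDE3D
clock 9: out=1, reg = 0x66F1E
clock 10: out=0, reg = 0x3378F
clock 11: out=1, reg = 0x99BC7

0x99BC7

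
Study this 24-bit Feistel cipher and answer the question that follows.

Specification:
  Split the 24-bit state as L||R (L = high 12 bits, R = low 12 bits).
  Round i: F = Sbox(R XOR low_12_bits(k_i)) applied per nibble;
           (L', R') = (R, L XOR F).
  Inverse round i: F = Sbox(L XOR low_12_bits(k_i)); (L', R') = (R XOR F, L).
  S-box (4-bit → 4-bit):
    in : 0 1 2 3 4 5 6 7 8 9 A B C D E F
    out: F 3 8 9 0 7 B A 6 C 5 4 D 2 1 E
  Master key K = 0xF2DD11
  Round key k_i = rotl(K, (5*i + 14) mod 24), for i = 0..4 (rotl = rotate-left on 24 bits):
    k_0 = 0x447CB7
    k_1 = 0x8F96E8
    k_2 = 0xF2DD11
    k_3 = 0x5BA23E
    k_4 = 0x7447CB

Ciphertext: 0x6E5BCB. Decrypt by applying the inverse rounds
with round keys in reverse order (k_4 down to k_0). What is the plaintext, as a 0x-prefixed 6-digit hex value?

0xA1FD6D

s_0 = ciphertext = 0x6E5BCB
s_1 = InvRound(s_0, k_4) = 0x84A6E5
s_2 = InvRound(s_1, k_3) = 0x34584A
s_3 = InvRound(s_2, k_2) = 0x93A345
s_4 = InvRound(s_3, k_1) = 0xD6D93A
s_5 = InvRound(s_4, k_0) = 0xA1FD6D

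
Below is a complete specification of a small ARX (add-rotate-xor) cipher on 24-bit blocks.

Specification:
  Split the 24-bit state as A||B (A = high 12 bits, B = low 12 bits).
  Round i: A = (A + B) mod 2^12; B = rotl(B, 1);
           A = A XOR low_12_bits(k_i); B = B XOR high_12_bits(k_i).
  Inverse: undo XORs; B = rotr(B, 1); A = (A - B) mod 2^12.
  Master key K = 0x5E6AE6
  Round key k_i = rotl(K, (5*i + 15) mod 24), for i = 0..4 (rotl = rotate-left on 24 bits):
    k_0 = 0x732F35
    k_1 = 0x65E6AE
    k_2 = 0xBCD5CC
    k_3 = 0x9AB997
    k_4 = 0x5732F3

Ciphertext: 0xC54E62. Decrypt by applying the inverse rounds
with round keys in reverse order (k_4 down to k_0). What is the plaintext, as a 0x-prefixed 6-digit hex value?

0x409235

s_0 = ciphertext = 0xC54E62
s_1 = InvRound(s_0, k_4) = 0x11FD88
s_2 = InvRound(s_1, k_3) = 0xE77A11
s_3 = InvRound(s_2, k_2) = 0xACD0EE
s_4 = InvRound(s_3, k_1) = 0x90B358
s_5 = InvRound(s_4, k_0) = 0x409235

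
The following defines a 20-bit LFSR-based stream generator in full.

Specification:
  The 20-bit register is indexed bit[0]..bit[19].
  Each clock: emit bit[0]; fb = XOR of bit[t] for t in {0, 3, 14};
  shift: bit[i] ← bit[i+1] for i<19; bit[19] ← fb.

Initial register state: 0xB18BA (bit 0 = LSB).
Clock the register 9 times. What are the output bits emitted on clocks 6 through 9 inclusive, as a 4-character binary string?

1010

reg_0 = 0xB18BA
clock 1: out=0, reg = 0xD8C5D
clock 2: out=1, reg = 0x6C62E
clock 3: out=0, reg = 0x36317
clock 4: out=1, reg = 0x1B18B
clock 5: out=1, reg = 0x0D8C5
clock 6: out=1, reg = 0x06C62
clock 7: out=0, reg = 0x83631
clock 8: out=1, reg = 0xC1B18
clock 9: out=0, reg = 0xE0D8C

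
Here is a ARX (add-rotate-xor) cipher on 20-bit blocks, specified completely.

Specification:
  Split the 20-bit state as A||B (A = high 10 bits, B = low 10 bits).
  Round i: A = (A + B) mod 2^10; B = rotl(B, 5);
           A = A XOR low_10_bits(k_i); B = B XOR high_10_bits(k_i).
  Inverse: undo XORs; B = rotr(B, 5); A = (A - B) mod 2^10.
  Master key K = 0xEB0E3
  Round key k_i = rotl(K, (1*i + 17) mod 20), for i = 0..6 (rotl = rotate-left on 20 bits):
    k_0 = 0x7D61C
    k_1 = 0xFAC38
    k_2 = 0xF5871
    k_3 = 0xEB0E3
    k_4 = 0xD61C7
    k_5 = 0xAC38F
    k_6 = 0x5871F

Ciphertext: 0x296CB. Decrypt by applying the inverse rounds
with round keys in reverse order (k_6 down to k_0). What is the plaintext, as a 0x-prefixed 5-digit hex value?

s_0 = ciphertext = 0x296CB
s_1 = InvRound(s_0, k_6) = 0x9755D
s_2 = InvRound(s_1, k_5) = 0x04DBF
s_3 = InvRound(s_2, k_4) = 0x374F7
s_4 = InvRound(s_3, k_3) = 0x3137A
s_5 = InvRound(s_4, k_2) = 0xCC185
s_6 = InvRound(s_5, k_1) = 0x4D5D3
s_7 = InvRound(s_6, k_0) = 0x9A0C1

0x9A0C1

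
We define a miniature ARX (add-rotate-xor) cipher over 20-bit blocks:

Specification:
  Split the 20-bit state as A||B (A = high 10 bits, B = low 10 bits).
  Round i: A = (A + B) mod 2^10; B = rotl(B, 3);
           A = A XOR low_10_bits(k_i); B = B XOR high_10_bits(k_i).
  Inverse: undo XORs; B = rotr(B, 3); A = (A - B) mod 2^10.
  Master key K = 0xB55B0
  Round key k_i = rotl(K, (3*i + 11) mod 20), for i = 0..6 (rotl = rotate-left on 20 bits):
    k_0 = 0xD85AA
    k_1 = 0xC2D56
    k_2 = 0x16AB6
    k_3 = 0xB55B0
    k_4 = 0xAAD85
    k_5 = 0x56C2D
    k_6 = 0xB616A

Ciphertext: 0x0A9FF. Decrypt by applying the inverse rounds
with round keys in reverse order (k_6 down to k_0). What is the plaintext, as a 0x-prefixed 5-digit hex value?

s_0 = ciphertext = 0x0A9FF
s_1 = InvRound(s_0, k_6) = 0x573E4
s_2 = InvRound(s_1, k_5) = 0x66BD7
s_3 = InvRound(s_2, k_4) = 0x7C22F
s_4 = InvRound(s_3, k_3) = 0xC851F
s_5 = InvRound(s_4, k_2) = 0xBBEA8
s_6 = InvRound(s_5, k_1) = 0x815B4
s_7 = InvRound(s_6, k_0) = 0x356DA

0x356DA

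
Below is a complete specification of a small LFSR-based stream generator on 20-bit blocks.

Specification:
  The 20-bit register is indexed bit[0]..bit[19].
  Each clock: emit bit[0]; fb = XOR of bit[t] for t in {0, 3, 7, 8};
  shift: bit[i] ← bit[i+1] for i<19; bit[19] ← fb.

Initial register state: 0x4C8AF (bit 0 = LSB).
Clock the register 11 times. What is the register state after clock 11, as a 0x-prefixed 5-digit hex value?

0x9C699

reg_0 = 0x4C8AF
clock 1: out=1, reg = 0xA6457
clock 2: out=1, reg = 0xD322B
clock 3: out=1, reg = 0x69915
clock 4: out=1, reg = 0x34C8A
clock 5: out=0, reg = 0x1A645
clock 6: out=1, reg = 0x8D322
clock 7: out=0, reg = 0xC6991
clock 8: out=1, reg = 0xE34C8
clock 9: out=0, reg = 0x71A64
clock 10: out=0, reg = 0x38D32
clock 11: out=0, reg = 0x9C699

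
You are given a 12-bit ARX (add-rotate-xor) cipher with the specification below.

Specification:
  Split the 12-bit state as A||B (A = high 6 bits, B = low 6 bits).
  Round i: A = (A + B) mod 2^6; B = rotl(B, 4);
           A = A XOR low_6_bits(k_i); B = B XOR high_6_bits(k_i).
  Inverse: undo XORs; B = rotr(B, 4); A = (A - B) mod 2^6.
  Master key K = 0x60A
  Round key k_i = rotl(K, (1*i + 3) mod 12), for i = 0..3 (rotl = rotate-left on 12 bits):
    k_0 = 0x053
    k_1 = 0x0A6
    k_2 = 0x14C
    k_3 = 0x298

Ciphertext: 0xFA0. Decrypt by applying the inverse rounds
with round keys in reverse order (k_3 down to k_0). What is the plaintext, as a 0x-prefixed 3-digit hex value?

0x9CB

s_0 = ciphertext = 0xFA0
s_1 = InvRound(s_0, k_3) = 0xF2A
s_2 = InvRound(s_1, k_2) = 0xCBE
s_3 = InvRound(s_2, k_1) = 0x873
s_4 = InvRound(s_3, k_0) = 0x9CB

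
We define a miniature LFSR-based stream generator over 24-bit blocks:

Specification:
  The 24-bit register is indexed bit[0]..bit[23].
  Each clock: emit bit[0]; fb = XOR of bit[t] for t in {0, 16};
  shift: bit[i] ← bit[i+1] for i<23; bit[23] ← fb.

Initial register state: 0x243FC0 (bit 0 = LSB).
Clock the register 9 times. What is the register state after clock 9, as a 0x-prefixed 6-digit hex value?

reg_0 = 0x243FC0
clock 1: out=0, reg = 0x121FE0
clock 2: out=0, reg = 0x090FF0
clock 3: out=0, reg = 0x8487F8
clock 4: out=0, reg = 0x4243FC
clock 5: out=0, reg = 0x2121FE
clock 6: out=0, reg = 0x9090FF
clock 7: out=1, reg = 0xC8487F
clock 8: out=1, reg = 0xE4243F
clock 9: out=1, reg = 0xF2121F

0xF2121F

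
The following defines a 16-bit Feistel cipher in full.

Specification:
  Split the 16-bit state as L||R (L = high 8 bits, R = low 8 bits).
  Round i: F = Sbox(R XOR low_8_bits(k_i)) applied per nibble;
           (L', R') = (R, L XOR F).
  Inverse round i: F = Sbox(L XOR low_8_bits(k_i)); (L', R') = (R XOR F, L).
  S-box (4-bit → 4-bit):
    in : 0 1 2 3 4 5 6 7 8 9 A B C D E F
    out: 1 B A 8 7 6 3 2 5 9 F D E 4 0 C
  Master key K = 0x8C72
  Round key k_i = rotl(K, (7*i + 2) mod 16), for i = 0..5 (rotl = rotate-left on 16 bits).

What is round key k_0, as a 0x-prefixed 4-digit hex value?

0x31CA

K = 0x8C72
k_0 = rotl(K, (7*0+2) mod 16) = rotl(K, 2) = 0x31CA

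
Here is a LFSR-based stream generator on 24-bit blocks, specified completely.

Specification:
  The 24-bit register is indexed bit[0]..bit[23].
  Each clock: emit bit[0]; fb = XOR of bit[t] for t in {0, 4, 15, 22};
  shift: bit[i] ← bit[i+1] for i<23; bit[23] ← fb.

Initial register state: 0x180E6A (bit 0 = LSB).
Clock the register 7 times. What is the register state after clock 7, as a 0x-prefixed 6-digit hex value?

reg_0 = 0x180E6A
clock 1: out=0, reg = 0x0C0735
clock 2: out=1, reg = 0x06039A
clock 3: out=0, reg = 0x8301CD
clock 4: out=1, reg = 0xC180E6
clock 5: out=0, reg = 0x60C073
clock 6: out=1, reg = 0x306039
clock 7: out=1, reg = 0x18301C

0x18301C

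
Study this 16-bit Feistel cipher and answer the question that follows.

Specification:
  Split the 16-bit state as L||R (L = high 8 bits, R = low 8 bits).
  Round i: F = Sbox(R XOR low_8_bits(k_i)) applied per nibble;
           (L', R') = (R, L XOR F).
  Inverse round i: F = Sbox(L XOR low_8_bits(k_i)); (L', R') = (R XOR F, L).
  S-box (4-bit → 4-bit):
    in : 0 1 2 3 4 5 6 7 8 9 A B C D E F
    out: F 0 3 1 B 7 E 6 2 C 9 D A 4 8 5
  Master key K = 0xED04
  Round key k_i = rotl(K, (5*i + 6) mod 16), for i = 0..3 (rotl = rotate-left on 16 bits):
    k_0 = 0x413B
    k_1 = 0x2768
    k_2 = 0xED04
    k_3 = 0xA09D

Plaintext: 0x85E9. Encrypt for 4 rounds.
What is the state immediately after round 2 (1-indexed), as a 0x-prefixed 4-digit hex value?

0xC671

s_0 = plaintext = 0x85E9
s_1 = Round(s_0, k_0) = 0xE9C6
s_2 = Round(s_1, k_1) = 0xC671
s_3 = Round(s_2, k_2) = 0x71A1
s_4 = Round(s_3, k_3) = 0xA16B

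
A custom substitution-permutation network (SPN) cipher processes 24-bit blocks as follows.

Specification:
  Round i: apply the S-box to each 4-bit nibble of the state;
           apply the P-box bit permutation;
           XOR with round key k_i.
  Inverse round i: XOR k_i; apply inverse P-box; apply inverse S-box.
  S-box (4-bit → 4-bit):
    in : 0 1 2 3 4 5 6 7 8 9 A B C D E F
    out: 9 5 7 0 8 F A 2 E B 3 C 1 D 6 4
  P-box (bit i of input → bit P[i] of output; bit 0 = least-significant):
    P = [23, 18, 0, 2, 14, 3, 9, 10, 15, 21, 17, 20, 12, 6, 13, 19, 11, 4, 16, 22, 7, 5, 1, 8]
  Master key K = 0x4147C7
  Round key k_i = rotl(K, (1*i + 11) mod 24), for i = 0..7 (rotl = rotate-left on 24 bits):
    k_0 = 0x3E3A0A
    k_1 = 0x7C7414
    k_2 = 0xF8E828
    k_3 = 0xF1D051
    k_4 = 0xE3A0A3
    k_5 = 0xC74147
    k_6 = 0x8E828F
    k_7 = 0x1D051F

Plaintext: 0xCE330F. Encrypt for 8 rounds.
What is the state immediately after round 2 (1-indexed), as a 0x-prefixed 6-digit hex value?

s_0 = plaintext = 0xCE330F
s_1 = Round(s_0, k_0) = 0x3F7E9B
s_2 = Round(s_1, k_1) = 0x5F3059
s_3 = Round(s_2, k_2) = 0x6D2F86
s_4 = Round(s_3, k_3) = 0xB6EF3D
s_5 = Round(s_4, k_4) = 0x2181F4
s_6 = Round(s_5, k_5) = 0xCCEBA1
s_7 = Round(s_6, k_6) = 0x1CEA46
s_8 = Round(s_7, k_7) = 0x39A9D9

0x5F3059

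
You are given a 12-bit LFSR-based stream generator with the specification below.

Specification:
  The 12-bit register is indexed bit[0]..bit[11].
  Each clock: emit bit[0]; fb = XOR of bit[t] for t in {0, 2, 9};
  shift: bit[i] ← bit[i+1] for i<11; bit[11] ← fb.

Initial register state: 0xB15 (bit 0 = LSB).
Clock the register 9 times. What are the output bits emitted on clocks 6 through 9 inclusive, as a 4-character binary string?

0001

reg_0 = 0xB15
clock 1: out=1, reg = 0xD8A
clock 2: out=0, reg = 0x6C5
clock 3: out=1, reg = 0xB62
clock 4: out=0, reg = 0xDB1
clock 5: out=1, reg = 0xED8
clock 6: out=0, reg = 0xF6C
clock 7: out=0, reg = 0x7B6
clock 8: out=0, reg = 0x3DB
clock 9: out=1, reg = 0x1ED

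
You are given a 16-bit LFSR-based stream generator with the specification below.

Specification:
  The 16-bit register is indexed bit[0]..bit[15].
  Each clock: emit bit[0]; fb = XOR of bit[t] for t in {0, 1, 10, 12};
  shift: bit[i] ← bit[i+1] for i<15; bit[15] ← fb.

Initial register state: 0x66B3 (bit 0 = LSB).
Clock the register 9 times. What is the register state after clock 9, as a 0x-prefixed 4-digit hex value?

0x72B3

reg_0 = 0x66B3
clock 1: out=1, reg = 0xB359
clock 2: out=1, reg = 0x59AC
clock 3: out=0, reg = 0xACD6
clock 4: out=0, reg = 0x566B
clock 5: out=1, reg = 0x2B35
clock 6: out=1, reg = 0x959A
clock 7: out=0, reg = 0xCACD
clock 8: out=1, reg = 0xE566
clock 9: out=0, reg = 0x72B3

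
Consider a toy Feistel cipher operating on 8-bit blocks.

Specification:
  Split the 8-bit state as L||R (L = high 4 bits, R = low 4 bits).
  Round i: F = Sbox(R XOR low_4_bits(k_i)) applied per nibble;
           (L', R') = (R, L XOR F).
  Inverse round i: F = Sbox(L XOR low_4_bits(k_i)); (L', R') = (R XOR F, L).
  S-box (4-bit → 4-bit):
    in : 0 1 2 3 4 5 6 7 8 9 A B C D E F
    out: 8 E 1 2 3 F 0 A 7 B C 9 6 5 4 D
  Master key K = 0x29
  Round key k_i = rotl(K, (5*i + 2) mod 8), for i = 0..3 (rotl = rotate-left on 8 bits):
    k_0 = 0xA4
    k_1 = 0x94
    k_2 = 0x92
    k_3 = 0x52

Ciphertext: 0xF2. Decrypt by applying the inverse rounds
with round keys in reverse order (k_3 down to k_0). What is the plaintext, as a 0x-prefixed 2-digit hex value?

0x84

s_0 = ciphertext = 0xF2
s_1 = InvRound(s_0, k_3) = 0x7F
s_2 = InvRound(s_1, k_2) = 0x07
s_3 = InvRound(s_2, k_1) = 0x40
s_4 = InvRound(s_3, k_0) = 0x84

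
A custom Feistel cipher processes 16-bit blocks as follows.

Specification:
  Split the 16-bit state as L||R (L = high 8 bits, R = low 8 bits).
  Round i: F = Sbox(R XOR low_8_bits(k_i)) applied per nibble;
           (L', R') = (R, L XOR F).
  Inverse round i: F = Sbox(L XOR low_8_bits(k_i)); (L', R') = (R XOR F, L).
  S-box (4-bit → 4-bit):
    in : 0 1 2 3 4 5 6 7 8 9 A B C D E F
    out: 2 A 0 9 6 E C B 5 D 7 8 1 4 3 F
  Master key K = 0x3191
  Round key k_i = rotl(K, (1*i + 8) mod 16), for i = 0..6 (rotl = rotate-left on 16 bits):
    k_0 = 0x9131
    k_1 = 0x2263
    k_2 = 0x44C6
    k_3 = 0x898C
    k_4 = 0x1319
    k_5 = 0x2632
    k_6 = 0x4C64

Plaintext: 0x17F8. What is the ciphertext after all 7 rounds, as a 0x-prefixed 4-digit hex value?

0x2F42

s_0 = plaintext = 0x17F8
s_1 = Round(s_0, k_0) = 0xF80A
s_2 = Round(s_1, k_1) = 0x0A35
s_3 = Round(s_2, k_2) = 0x35F3
s_4 = Round(s_3, k_3) = 0xF38A
s_5 = Round(s_4, k_4) = 0x8A2A
s_6 = Round(s_5, k_5) = 0x2A2F
s_7 = Round(s_6, k_6) = 0x2F42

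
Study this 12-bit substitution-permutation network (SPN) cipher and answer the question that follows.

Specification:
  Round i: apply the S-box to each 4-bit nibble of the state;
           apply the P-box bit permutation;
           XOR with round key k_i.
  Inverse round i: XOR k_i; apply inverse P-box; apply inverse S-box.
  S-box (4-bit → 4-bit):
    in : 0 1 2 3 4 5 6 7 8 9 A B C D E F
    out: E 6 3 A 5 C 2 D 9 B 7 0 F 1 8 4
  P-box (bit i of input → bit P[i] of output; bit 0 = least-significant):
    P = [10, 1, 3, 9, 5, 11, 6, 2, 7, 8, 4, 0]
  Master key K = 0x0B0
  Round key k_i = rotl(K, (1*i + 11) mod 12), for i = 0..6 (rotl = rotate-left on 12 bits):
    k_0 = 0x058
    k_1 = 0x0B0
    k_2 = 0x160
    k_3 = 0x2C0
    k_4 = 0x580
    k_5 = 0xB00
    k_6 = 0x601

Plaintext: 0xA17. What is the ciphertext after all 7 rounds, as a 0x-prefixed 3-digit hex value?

0xA5F

s_0 = plaintext = 0xA17
s_1 = Round(s_0, k_0) = 0xF80
s_2 = Round(s_1, k_1) = 0x28E
s_3 = Round(s_2, k_2) = 0x2C4
s_4 = Round(s_3, k_3) = 0xF2C
s_5 = Round(s_4, k_4) = 0xBBA
s_6 = Round(s_5, k_5) = 0xF0A
s_7 = Round(s_6, k_6) = 0xA5F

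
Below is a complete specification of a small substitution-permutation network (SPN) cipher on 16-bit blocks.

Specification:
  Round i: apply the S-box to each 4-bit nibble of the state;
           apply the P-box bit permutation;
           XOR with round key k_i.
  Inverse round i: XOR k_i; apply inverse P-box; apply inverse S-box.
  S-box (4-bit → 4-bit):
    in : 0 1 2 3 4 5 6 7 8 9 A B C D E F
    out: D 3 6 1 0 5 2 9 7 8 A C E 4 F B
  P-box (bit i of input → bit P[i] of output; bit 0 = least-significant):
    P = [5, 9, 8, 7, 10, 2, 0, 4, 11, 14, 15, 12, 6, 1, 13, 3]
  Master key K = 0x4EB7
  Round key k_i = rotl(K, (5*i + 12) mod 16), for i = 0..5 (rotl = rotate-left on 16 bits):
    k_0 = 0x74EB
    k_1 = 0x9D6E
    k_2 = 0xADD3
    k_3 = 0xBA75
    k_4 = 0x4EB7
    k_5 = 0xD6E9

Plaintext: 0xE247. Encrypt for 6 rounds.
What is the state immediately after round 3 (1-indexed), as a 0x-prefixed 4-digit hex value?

s_0 = plaintext = 0xE247
s_1 = Round(s_0, k_0) = 0x9401
s_2 = Round(s_1, k_1) = 0x9B57
s_3 = Round(s_2, k_2) = 0x397A
s_4 = Round(s_3, k_3) = 0xACA5
s_5 = Round(s_4, k_4) = 0x9F89
s_6 = Round(s_5, k_5) = 0x8A64

0x397A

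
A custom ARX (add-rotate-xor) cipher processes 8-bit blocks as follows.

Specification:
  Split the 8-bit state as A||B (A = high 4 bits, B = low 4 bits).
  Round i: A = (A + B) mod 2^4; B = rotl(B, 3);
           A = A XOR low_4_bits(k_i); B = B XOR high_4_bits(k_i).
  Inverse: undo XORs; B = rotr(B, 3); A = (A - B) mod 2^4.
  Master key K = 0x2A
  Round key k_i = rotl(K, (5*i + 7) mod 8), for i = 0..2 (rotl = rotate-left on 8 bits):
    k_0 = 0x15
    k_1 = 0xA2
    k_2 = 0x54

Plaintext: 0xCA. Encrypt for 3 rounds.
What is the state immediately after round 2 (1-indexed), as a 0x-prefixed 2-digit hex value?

0x58

s_0 = plaintext = 0xCA
s_1 = Round(s_0, k_0) = 0x34
s_2 = Round(s_1, k_1) = 0x58
s_3 = Round(s_2, k_2) = 0x91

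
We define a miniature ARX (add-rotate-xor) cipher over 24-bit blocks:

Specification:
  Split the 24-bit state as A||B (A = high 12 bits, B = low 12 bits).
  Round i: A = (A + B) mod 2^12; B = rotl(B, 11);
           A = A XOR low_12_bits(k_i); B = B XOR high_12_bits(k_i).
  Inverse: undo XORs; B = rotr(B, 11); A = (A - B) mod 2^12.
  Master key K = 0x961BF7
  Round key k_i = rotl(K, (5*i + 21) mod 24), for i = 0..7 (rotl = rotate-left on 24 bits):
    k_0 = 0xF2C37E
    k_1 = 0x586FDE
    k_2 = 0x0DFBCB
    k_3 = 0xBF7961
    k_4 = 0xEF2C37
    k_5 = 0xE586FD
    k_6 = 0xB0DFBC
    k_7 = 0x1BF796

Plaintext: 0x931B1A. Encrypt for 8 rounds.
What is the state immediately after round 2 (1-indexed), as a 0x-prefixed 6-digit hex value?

0xE088D6

s_0 = plaintext = 0x931B1A
s_1 = Round(s_0, k_0) = 0x735AA1
s_2 = Round(s_1, k_1) = 0xE088D6
s_3 = Round(s_2, k_2) = 0xD154B4
s_4 = Round(s_3, k_3) = 0x8A89AD
s_5 = Round(s_4, k_4) = 0xE62224
s_6 = Round(s_5, k_5) = 0x67BF4A
s_7 = Round(s_6, k_6) = 0xA79CA8
s_8 = Round(s_7, k_7) = 0x0B77EB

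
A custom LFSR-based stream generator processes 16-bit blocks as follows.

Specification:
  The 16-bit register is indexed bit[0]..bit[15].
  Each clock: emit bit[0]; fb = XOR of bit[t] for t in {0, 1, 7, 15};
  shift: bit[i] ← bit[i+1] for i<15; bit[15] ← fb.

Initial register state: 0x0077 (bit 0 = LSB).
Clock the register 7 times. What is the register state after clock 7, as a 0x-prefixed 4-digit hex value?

reg_0 = 0x0077
clock 1: out=1, reg = 0x003B
clock 2: out=1, reg = 0x001D
clock 3: out=1, reg = 0x800E
clock 4: out=0, reg = 0x4007
clock 5: out=1, reg = 0x2003
clock 6: out=1, reg = 0x1001
clock 7: out=1, reg = 0x8800

0x8800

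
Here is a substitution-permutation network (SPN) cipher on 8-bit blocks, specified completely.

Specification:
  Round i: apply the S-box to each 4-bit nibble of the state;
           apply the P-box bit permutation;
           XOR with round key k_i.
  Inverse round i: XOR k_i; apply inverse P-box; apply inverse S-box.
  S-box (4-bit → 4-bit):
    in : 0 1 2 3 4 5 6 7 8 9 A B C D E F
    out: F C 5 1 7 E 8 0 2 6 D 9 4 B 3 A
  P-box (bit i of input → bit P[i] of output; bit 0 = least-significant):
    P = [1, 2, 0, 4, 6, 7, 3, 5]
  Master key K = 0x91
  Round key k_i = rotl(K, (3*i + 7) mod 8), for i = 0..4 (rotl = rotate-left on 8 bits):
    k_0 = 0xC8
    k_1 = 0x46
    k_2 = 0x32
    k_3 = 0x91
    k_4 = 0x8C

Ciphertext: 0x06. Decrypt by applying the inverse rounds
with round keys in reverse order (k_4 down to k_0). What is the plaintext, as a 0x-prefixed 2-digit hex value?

s_0 = ciphertext = 0x06
s_1 = InvRound(s_0, k_4) = 0x93
s_2 = InvRound(s_1, k_3) = 0x73
s_3 = InvRound(s_2, k_2) = 0x3C
s_4 = InvRound(s_3, k_1) = 0xAB
s_5 = InvRound(s_4, k_0) = 0xB2

0xB2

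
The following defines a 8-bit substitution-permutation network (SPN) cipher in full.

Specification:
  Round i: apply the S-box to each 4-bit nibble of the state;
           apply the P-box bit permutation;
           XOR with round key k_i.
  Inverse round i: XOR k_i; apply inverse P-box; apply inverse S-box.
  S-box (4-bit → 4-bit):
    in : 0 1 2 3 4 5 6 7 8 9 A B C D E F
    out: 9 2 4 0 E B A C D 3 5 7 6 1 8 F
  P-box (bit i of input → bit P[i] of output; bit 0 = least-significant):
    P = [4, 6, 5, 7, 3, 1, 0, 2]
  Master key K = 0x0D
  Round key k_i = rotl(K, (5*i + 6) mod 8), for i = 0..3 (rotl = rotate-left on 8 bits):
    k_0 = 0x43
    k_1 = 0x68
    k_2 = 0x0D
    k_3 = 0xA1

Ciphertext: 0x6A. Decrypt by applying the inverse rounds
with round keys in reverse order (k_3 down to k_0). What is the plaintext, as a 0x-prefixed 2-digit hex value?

0x6B

s_0 = ciphertext = 0x6A
s_1 = InvRound(s_0, k_3) = 0xB6
s_2 = InvRound(s_1, k_2) = 0xB8
s_3 = InvRound(s_2, k_1) = 0x35
s_4 = InvRound(s_3, k_0) = 0x6B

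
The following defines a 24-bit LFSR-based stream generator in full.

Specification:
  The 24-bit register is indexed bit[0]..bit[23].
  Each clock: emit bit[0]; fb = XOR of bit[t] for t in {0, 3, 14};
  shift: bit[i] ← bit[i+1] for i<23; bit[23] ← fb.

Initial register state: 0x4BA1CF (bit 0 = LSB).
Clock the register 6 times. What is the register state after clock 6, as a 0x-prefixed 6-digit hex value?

reg_0 = 0x4BA1CF
clock 1: out=1, reg = 0x25D0E7
clock 2: out=1, reg = 0x12E873
clock 3: out=1, reg = 0x097439
clock 4: out=1, reg = 0x84BA1C
clock 5: out=0, reg = 0xC25D0E
clock 6: out=0, reg = 0x612E87

0x612E87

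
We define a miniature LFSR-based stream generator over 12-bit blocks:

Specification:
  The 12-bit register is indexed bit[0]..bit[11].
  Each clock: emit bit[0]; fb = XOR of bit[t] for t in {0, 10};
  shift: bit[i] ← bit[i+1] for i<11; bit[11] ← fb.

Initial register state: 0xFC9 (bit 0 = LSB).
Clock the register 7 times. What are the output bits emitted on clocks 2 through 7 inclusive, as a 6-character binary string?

reg_0 = 0xFC9
clock 1: out=1, reg = 0x7E4
clock 2: out=0, reg = 0xBF2
clock 3: out=0, reg = 0x5F9
clock 4: out=1, reg = 0x2FC
clock 5: out=0, reg = 0x17E
clock 6: out=0, reg = 0x0BF
clock 7: out=1, reg = 0x85F

001001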